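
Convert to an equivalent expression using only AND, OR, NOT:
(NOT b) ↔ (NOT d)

((NOT b) AND (NOT d)) OR (b AND d)
(Biconditional = both true or both false)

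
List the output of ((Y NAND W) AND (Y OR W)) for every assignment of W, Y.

W | Y | Output
--------------
0 | 0 | 0
0 | 1 | 1
1 | 0 | 1
1 | 1 | 0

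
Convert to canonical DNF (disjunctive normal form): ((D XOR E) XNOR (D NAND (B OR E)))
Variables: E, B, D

(NOT E AND NOT B AND D) OR (E AND NOT B AND NOT D) OR (E AND NOT B AND D) OR (E AND B AND NOT D) OR (E AND B AND D)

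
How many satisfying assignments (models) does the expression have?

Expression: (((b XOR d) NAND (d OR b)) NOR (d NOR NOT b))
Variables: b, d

Satisfying assignments: (0,1)
Count: 1 out of 4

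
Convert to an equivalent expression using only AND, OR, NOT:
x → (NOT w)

NOT x OR (NOT w)
(Implication elimination: A → B = NOT A OR B)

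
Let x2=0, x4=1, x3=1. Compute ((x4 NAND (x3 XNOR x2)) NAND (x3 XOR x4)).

Substituting: ((1 NAND (1 XNOR 0)) NAND (1 XOR 1))
= 1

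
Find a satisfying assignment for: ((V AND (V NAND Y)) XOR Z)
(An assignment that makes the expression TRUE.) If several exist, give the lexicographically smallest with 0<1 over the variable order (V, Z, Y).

V=0, Z=1, Y=0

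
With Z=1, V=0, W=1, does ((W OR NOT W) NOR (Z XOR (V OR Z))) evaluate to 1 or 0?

Substituting: ((1 OR NOT 1) NOR (1 XOR (0 OR 1)))
= 0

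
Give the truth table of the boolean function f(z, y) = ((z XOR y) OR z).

z | y | Output
--------------
0 | 0 | 0
0 | 1 | 1
1 | 0 | 1
1 | 1 | 1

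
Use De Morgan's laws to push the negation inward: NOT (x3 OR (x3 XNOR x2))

NOT x3 AND NOT (x3 XNOR x2)
De Morgan's: NOT(OR of terms) = AND of negations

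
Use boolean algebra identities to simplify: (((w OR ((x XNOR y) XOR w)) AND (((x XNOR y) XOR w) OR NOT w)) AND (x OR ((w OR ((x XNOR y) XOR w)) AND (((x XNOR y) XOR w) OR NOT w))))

By absorption (E AND (E OR v) = E) then distribution ((E OR v) AND (E OR NOT v) = E):
= ((x XNOR y) XOR w)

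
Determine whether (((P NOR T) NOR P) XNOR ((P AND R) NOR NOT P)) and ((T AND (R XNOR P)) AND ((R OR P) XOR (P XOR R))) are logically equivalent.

No. Counterexample: with R=0, P=0, T=0, Expression 1 = 1 but Expression 2 = 0.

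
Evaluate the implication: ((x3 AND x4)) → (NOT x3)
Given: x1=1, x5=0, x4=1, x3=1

Antecedent ((x3 AND x4)) = 1; consequent (NOT x3) = 0.
1 → 0 = 0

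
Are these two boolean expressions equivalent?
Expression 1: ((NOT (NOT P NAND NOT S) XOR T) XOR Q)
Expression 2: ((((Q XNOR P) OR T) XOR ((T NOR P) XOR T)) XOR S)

No. Counterexample: with T=0, P=0, S=0, Q=0, Expression 1 = 1 but Expression 2 = 0.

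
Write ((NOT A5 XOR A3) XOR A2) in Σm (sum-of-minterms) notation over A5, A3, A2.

Σm(0, 3, 5, 6) = (NOT A5 AND NOT A3 AND NOT A2) OR (NOT A5 AND A3 AND A2) OR (A5 AND NOT A3 AND A2) OR (A5 AND A3 AND NOT A2)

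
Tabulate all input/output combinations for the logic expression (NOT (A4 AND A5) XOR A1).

A1 | A5 | A4 | Output
---------------------
0 | 0 | 0 | 1
0 | 0 | 1 | 1
0 | 1 | 0 | 1
0 | 1 | 1 | 0
1 | 0 | 0 | 0
1 | 0 | 1 | 0
1 | 1 | 0 | 0
1 | 1 | 1 | 1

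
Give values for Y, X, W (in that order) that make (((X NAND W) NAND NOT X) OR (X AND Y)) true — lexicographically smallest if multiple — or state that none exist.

Y=0, X=1, W=0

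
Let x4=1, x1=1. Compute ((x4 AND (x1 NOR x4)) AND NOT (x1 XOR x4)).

Substituting: ((1 AND (1 NOR 1)) AND NOT (1 XOR 1))
= 0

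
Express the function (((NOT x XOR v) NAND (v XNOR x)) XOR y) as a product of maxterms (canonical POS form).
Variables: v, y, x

ΠM(0, 3, 5, 6) = (v OR y OR x) AND (v OR NOT y OR NOT x) AND (NOT v OR y OR NOT x) AND (NOT v OR NOT y OR x)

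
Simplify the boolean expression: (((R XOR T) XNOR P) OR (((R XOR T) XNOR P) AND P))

By absorption (E OR (E AND v) = E):
= ((R XOR T) XNOR P)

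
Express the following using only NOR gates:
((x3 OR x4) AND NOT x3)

((((x3 NOR x4) NOR (x3 NOR x4)) NOR ((x3 NOR x4) NOR (x3 NOR x4))) NOR ((x3 NOR x3) NOR (x3 NOR x3)))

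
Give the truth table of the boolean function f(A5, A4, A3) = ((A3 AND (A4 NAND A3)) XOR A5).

A5 | A4 | A3 | Output
---------------------
0 | 0 | 0 | 0
0 | 0 | 1 | 1
0 | 1 | 0 | 0
0 | 1 | 1 | 0
1 | 0 | 0 | 1
1 | 0 | 1 | 0
1 | 1 | 0 | 1
1 | 1 | 1 | 1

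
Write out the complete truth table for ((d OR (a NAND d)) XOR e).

e | a | d | Output
------------------
0 | 0 | 0 | 1
0 | 0 | 1 | 1
0 | 1 | 0 | 1
0 | 1 | 1 | 1
1 | 0 | 0 | 0
1 | 0 | 1 | 0
1 | 1 | 0 | 0
1 | 1 | 1 | 0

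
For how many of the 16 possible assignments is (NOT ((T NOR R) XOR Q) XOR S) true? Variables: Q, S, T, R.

Satisfying assignments: (0,0,0,1), (0,0,1,0), (0,0,1,1), (0,1,0,0), (1,0,0,0), (1,1,0,1), (1,1,1,0), (1,1,1,1)
Count: 8 out of 16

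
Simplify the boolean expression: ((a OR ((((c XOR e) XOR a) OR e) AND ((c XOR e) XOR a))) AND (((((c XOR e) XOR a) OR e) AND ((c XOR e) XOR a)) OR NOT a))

By distribution ((E OR v) AND (E OR NOT v) = E) then absorption (E AND (E OR v) = E):
= ((c XOR e) XOR a)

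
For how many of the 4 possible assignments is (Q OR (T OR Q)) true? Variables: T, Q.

Satisfying assignments: (0,1), (1,0), (1,1)
Count: 3 out of 4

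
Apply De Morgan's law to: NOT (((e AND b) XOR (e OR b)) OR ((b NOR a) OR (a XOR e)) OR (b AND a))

NOT ((e AND b) XOR (e OR b)) AND NOT ((b NOR a) OR (a XOR e)) AND NOT (b AND a)
De Morgan's: NOT(OR of terms) = AND of negations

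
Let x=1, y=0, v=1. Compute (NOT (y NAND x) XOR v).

Substituting: (NOT (0 NAND 1) XOR 1)
= 1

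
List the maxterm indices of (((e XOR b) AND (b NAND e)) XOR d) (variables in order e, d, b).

ΠM(0, 3, 5, 6) = (e OR d OR b) AND (e OR NOT d OR NOT b) AND (NOT e OR d OR NOT b) AND (NOT e OR NOT d OR b)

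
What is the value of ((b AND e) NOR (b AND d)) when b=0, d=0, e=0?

Substituting: ((0 AND 0) NOR (0 AND 0))
= 1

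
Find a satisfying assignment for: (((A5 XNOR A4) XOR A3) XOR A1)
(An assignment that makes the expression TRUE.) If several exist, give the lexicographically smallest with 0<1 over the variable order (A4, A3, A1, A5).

A4=0, A3=0, A1=0, A5=0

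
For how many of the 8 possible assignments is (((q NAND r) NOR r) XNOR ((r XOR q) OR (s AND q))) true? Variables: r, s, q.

Satisfying assignments: (0,0,0), (0,1,0), (1,0,1)
Count: 3 out of 8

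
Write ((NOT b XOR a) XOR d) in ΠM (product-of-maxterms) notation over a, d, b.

ΠM(1, 2, 4, 7) = (a OR d OR NOT b) AND (a OR NOT d OR b) AND (NOT a OR d OR b) AND (NOT a OR NOT d OR NOT b)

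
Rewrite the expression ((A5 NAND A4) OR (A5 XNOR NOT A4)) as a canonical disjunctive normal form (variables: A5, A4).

(NOT A5 AND NOT A4) OR (NOT A5 AND A4) OR (A5 AND NOT A4)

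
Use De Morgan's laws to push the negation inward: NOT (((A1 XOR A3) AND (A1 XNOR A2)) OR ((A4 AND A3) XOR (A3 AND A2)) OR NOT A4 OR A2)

NOT ((A1 XOR A3) AND (A1 XNOR A2)) AND NOT ((A4 AND A3) XOR (A3 AND A2)) AND A4 AND NOT A2
De Morgan's: NOT(OR of terms) = AND of negations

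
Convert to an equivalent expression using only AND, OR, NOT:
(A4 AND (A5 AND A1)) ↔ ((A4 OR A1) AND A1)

((A4 AND (A5 AND A1)) AND ((A4 OR A1) AND A1)) OR (NOT (A4 AND (A5 AND A1)) AND NOT ((A4 OR A1) AND A1))
(Biconditional = both true or both false)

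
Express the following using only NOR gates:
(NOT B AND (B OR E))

(((B NOR B) NOR (B NOR B)) NOR (((B NOR E) NOR (B NOR E)) NOR ((B NOR E) NOR (B NOR E))))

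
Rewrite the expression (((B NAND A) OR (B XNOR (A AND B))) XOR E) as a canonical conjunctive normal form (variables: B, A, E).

(B OR A OR NOT E) AND (B OR NOT A OR NOT E) AND (NOT B OR A OR NOT E) AND (NOT B OR NOT A OR NOT E)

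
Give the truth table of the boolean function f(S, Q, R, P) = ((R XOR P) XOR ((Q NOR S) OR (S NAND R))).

S | Q | R | P | Output
----------------------
0 | 0 | 0 | 0 | 1
0 | 0 | 0 | 1 | 0
0 | 0 | 1 | 0 | 0
0 | 0 | 1 | 1 | 1
0 | 1 | 0 | 0 | 1
0 | 1 | 0 | 1 | 0
0 | 1 | 1 | 0 | 0
0 | 1 | 1 | 1 | 1
1 | 0 | 0 | 0 | 1
1 | 0 | 0 | 1 | 0
1 | 0 | 1 | 0 | 1
1 | 0 | 1 | 1 | 0
1 | 1 | 0 | 0 | 1
1 | 1 | 0 | 1 | 0
1 | 1 | 1 | 0 | 1
1 | 1 | 1 | 1 | 0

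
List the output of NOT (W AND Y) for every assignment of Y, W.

Y | W | Output
--------------
0 | 0 | 1
0 | 1 | 1
1 | 0 | 1
1 | 1 | 0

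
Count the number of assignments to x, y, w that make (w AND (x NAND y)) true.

Satisfying assignments: (0,0,1), (0,1,1), (1,0,1)
Count: 3 out of 8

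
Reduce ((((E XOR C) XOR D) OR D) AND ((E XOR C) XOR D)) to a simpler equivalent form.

By absorption (E AND (E OR v) = E):
= ((E XOR C) XOR D)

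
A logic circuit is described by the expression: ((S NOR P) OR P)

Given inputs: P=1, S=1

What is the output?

Substituting: ((1 NOR 1) OR 1)
= 1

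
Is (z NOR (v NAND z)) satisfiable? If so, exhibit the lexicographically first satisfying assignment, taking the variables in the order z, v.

UNSATISFIABLE - no assignment makes this expression true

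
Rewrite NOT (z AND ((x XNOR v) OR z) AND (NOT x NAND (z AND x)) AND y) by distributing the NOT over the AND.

NOT z OR NOT ((x XNOR v) OR z) OR NOT (NOT x NAND (z AND x)) OR NOT y
De Morgan's: NOT(AND of terms) = OR of negations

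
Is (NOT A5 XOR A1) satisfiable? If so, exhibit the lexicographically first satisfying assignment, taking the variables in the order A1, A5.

A1=0, A5=0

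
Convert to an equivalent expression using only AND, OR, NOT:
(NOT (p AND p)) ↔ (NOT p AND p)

((NOT (p AND p)) AND (NOT p AND p)) OR ((p AND p) AND NOT (NOT p AND p))
(Biconditional = both true or both false)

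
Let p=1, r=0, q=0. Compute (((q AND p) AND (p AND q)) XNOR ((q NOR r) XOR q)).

Substituting: (((0 AND 1) AND (1 AND 0)) XNOR ((0 NOR 0) XOR 0))
= 0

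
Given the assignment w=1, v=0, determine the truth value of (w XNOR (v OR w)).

Substituting: (1 XNOR (0 OR 1))
= 1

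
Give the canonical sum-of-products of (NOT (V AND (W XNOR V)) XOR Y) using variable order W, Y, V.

Σm(0, 1, 4, 7) = (NOT W AND NOT Y AND NOT V) OR (NOT W AND NOT Y AND V) OR (W AND NOT Y AND NOT V) OR (W AND Y AND V)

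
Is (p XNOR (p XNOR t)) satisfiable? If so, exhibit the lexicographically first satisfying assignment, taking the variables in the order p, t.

p=0, t=1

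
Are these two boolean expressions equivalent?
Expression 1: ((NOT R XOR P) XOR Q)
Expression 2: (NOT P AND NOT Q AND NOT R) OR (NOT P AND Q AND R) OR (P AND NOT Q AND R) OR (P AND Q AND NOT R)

Yes, they are equivalent — the two output columns agree on all 8 assignments:
P | Q | R | Expression 1 | Expression 2
---------------------------------------
0 | 0 | 0 | 1 | 1
0 | 0 | 1 | 0 | 0
0 | 1 | 0 | 0 | 0
0 | 1 | 1 | 1 | 1
1 | 0 | 0 | 0 | 0
1 | 0 | 1 | 1 | 1
1 | 1 | 0 | 1 | 1
1 | 1 | 1 | 0 | 0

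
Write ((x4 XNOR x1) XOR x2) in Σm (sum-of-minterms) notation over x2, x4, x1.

Σm(0, 3, 5, 6) = (NOT x2 AND NOT x4 AND NOT x1) OR (NOT x2 AND x4 AND x1) OR (x2 AND NOT x4 AND x1) OR (x2 AND x4 AND NOT x1)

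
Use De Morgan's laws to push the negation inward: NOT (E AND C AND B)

NOT E OR NOT C OR NOT B
De Morgan's: NOT(AND of terms) = OR of negations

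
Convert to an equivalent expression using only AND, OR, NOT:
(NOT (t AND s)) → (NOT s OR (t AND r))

(t AND s) OR (NOT s OR (t AND r))
(Implication elimination: A → B = NOT A OR B)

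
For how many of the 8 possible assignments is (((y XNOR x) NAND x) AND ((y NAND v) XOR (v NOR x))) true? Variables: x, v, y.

Satisfying assignments: (0,1,0), (1,0,0), (1,1,0)
Count: 3 out of 8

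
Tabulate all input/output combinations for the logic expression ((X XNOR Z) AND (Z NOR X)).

X | Z | Output
--------------
0 | 0 | 1
0 | 1 | 0
1 | 0 | 0
1 | 1 | 0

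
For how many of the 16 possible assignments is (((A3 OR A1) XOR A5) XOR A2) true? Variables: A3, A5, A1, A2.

Satisfying assignments: (0,0,0,1), (0,0,1,0), (0,1,0,0), (0,1,1,1), (1,0,0,0), (1,0,1,0), (1,1,0,1), (1,1,1,1)
Count: 8 out of 16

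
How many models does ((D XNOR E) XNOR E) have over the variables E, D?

Satisfying assignments: (0,1), (1,1)
Count: 2 out of 4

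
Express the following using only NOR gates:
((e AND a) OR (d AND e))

((((e NOR e) NOR (a NOR a)) NOR ((d NOR d) NOR (e NOR e))) NOR (((e NOR e) NOR (a NOR a)) NOR ((d NOR d) NOR (e NOR e))))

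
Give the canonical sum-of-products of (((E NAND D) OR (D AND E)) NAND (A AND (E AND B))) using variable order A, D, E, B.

Σm(0, 1, 2, 3, 4, 5, 6, 7, 8, 9, 10, 12, 13, 14) = (NOT A AND NOT D AND NOT E AND NOT B) OR (NOT A AND NOT D AND NOT E AND B) OR (NOT A AND NOT D AND E AND NOT B) OR (NOT A AND NOT D AND E AND B) OR (NOT A AND D AND NOT E AND NOT B) OR (NOT A AND D AND NOT E AND B) OR (NOT A AND D AND E AND NOT B) OR (NOT A AND D AND E AND B) OR (A AND NOT D AND NOT E AND NOT B) OR (A AND NOT D AND NOT E AND B) OR (A AND NOT D AND E AND NOT B) OR (A AND D AND NOT E AND NOT B) OR (A AND D AND NOT E AND B) OR (A AND D AND E AND NOT B)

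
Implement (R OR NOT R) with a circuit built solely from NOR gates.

((R NOR (R NOR R)) NOR (R NOR (R NOR R)))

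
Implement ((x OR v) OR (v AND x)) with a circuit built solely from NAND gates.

((((x NAND x) NAND (v NAND v)) NAND ((x NAND x) NAND (v NAND v))) NAND (((v NAND x) NAND (v NAND x)) NAND ((v NAND x) NAND (v NAND x))))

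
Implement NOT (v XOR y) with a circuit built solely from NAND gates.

(((v NAND (v NAND y)) NAND (y NAND (v NAND y))) NAND ((v NAND (v NAND y)) NAND (y NAND (v NAND y))))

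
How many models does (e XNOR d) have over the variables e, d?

Satisfying assignments: (0,0), (1,1)
Count: 2 out of 4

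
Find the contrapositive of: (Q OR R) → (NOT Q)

Contrapositive: Q → NOT (Q OR R)
Note: A statement and its contrapositive are logically equivalent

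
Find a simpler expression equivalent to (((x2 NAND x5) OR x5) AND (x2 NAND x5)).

By absorption (E AND (E OR v) = E):
= (x2 NAND x5)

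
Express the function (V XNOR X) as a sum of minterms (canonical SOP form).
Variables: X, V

Σm(0, 3) = (NOT X AND NOT V) OR (X AND V)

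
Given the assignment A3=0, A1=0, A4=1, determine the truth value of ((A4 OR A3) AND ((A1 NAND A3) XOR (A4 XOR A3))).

Substituting: ((1 OR 0) AND ((0 NAND 0) XOR (1 XOR 0)))
= 0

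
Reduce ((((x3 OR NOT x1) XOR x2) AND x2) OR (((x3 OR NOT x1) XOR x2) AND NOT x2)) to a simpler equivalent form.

By distribution ((E AND v) OR (E AND NOT v) = E):
= ((x3 OR NOT x1) XOR x2)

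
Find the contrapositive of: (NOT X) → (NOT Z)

Contrapositive: Z → X
Note: A statement and its contrapositive are logically equivalent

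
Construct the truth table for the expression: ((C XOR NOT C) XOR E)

C | E | Output
--------------
0 | 0 | 1
0 | 1 | 0
1 | 0 | 1
1 | 1 | 0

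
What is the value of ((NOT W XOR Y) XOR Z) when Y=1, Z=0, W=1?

Substituting: ((NOT 1 XOR 1) XOR 0)
= 1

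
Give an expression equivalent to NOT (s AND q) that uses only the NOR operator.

(((s NOR s) NOR (q NOR q)) NOR ((s NOR s) NOR (q NOR q)))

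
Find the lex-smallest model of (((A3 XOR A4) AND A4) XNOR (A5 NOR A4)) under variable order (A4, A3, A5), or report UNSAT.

A4=0, A3=0, A5=1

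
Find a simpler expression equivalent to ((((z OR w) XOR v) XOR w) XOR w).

By XOR self-cancellation ((E XOR v) XOR v = E):
= ((z OR w) XOR v)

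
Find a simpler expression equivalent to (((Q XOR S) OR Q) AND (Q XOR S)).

By absorption (E AND (E OR v) = E):
= (Q XOR S)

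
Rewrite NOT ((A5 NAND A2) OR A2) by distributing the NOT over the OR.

NOT (A5 NAND A2) AND NOT A2
De Morgan's: NOT(OR of terms) = AND of negations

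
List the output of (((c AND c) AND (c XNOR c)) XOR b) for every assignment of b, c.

b | c | Output
--------------
0 | 0 | 0
0 | 1 | 1
1 | 0 | 1
1 | 1 | 0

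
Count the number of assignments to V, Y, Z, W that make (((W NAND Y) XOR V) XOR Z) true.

Satisfying assignments: (0,0,0,0), (0,0,0,1), (0,1,0,0), (0,1,1,1), (1,0,1,0), (1,0,1,1), (1,1,0,1), (1,1,1,0)
Count: 8 out of 16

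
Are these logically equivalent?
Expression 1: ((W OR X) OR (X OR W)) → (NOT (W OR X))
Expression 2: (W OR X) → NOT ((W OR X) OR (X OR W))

Yes, Contrapositive is always equivalent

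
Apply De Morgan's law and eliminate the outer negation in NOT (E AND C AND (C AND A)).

NOT E OR NOT C OR NOT (C AND A)
De Morgan's: NOT(AND of terms) = OR of negations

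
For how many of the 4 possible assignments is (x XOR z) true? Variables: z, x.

Satisfying assignments: (0,1), (1,0)
Count: 2 out of 4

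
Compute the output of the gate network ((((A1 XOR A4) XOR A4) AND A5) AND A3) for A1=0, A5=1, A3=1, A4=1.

Substituting: ((((0 XOR 1) XOR 1) AND 1) AND 1)
= 0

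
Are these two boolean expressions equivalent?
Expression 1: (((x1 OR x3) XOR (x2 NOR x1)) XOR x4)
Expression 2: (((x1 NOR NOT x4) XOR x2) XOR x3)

No. Counterexample: with x2=0, x3=0, x1=0, x4=0, Expression 1 = 1 but Expression 2 = 0.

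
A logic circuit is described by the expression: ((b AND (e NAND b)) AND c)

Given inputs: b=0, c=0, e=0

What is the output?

Substituting: ((0 AND (0 NAND 0)) AND 0)
= 0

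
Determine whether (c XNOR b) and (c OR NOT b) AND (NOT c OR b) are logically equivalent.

Yes, they are equivalent — the two output columns agree on all 4 assignments:
c | b | Expression 1 | Expression 2
-----------------------------------
0 | 0 | 1 | 1
0 | 1 | 0 | 0
1 | 0 | 0 | 0
1 | 1 | 1 | 1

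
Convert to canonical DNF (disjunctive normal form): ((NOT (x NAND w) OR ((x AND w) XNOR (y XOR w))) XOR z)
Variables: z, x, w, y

(NOT z AND NOT x AND NOT w AND NOT y) OR (NOT z AND NOT x AND w AND y) OR (NOT z AND x AND NOT w AND NOT y) OR (NOT z AND x AND w AND NOT y) OR (NOT z AND x AND w AND y) OR (z AND NOT x AND NOT w AND y) OR (z AND NOT x AND w AND NOT y) OR (z AND x AND NOT w AND y)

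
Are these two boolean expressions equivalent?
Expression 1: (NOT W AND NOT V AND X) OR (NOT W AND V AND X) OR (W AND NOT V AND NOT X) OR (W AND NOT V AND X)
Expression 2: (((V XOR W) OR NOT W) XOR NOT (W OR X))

Yes, they are equivalent — the two output columns agree on all 8 assignments:
W | V | X | Expression 1 | Expression 2
---------------------------------------
0 | 0 | 0 | 0 | 0
0 | 0 | 1 | 1 | 1
0 | 1 | 0 | 0 | 0
0 | 1 | 1 | 1 | 1
1 | 0 | 0 | 1 | 1
1 | 0 | 1 | 1 | 1
1 | 1 | 0 | 0 | 0
1 | 1 | 1 | 0 | 0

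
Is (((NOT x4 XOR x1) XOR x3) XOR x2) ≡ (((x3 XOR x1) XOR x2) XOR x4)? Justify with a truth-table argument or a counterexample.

No. Counterexample: with x1=0, x3=0, x2=0, x4=0, Expression 1 = 1 but Expression 2 = 0.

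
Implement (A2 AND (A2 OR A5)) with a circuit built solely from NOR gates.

((A2 NOR A2) NOR (((A2 NOR A5) NOR (A2 NOR A5)) NOR ((A2 NOR A5) NOR (A2 NOR A5))))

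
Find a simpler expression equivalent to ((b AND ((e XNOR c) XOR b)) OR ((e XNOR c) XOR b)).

By absorption (E OR (E AND v) = E):
= ((e XNOR c) XOR b)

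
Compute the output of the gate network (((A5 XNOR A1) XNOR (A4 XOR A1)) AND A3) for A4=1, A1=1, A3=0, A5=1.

Substituting: (((1 XNOR 1) XNOR (1 XOR 1)) AND 0)
= 0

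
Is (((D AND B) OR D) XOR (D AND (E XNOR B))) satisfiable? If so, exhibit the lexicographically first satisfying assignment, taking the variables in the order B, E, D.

B=0, E=1, D=1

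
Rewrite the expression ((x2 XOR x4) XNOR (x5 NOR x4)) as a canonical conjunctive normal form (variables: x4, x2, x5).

(x4 OR x2 OR x5) AND (x4 OR NOT x2 OR NOT x5) AND (NOT x4 OR x2 OR x5) AND (NOT x4 OR x2 OR NOT x5)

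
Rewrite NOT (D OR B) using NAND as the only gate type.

(((D NAND D) NAND (B NAND B)) NAND ((D NAND D) NAND (B NAND B)))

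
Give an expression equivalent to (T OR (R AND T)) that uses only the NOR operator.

((T NOR ((R NOR R) NOR (T NOR T))) NOR (T NOR ((R NOR R) NOR (T NOR T))))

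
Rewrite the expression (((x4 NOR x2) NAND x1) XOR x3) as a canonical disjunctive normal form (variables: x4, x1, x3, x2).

(NOT x4 AND NOT x1 AND NOT x3 AND NOT x2) OR (NOT x4 AND NOT x1 AND NOT x3 AND x2) OR (NOT x4 AND x1 AND NOT x3 AND x2) OR (NOT x4 AND x1 AND x3 AND NOT x2) OR (x4 AND NOT x1 AND NOT x3 AND NOT x2) OR (x4 AND NOT x1 AND NOT x3 AND x2) OR (x4 AND x1 AND NOT x3 AND NOT x2) OR (x4 AND x1 AND NOT x3 AND x2)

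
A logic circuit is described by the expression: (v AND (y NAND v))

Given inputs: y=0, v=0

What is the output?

Substituting: (0 AND (0 NAND 0))
= 0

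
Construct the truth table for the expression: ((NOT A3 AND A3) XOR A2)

A2 | A3 | Output
----------------
0 | 0 | 0
0 | 1 | 0
1 | 0 | 1
1 | 1 | 1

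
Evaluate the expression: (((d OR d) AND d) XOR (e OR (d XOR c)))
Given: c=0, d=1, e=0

Substituting: (((1 OR 1) AND 1) XOR (0 OR (1 XOR 0)))
= 0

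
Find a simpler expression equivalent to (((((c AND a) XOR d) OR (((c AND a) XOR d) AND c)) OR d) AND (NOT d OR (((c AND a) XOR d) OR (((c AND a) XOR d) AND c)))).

By distribution ((E OR v) AND (E OR NOT v) = E) then absorption (E OR (E AND v) = E):
= ((c AND a) XOR d)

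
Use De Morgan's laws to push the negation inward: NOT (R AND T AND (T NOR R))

NOT R OR NOT T OR NOT (T NOR R)
De Morgan's: NOT(AND of terms) = OR of negations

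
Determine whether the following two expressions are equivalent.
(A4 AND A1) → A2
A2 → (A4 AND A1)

No, Converse is not equivalent to original (counterexample: A4=0, A1=0, A2=1)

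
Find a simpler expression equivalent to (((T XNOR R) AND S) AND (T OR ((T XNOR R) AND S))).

By absorption (E AND (E OR v) = E):
= ((T XNOR R) AND S)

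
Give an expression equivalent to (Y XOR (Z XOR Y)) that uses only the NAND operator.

((Y NAND (Y NAND ((Z NAND (Z NAND Y)) NAND (Y NAND (Z NAND Y))))) NAND (((Z NAND (Z NAND Y)) NAND (Y NAND (Z NAND Y))) NAND (Y NAND ((Z NAND (Z NAND Y)) NAND (Y NAND (Z NAND Y))))))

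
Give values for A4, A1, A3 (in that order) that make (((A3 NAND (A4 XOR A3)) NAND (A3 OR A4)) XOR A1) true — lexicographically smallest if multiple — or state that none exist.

A4=0, A1=0, A3=0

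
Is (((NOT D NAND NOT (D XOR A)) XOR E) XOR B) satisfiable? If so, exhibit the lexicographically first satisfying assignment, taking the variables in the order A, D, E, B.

A=0, D=0, E=0, B=1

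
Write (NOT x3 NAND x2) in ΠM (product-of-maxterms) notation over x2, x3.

ΠM(2) = (NOT x2 OR x3)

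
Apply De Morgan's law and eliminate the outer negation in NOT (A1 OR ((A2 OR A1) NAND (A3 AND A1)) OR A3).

NOT A1 AND NOT ((A2 OR A1) NAND (A3 AND A1)) AND NOT A3
De Morgan's: NOT(OR of terms) = AND of negations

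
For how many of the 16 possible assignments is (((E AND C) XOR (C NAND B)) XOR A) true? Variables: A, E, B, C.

Satisfying assignments: (0,0,0,0), (0,0,0,1), (0,0,1,0), (0,1,0,0), (0,1,1,0), (0,1,1,1), (1,0,1,1), (1,1,0,1)
Count: 8 out of 16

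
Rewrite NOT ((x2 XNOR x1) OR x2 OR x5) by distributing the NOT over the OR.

NOT (x2 XNOR x1) AND NOT x2 AND NOT x5
De Morgan's: NOT(OR of terms) = AND of negations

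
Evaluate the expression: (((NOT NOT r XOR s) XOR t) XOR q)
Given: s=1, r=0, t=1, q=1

Substituting: (((NOT NOT 0 XOR 1) XOR 1) XOR 1)
= 1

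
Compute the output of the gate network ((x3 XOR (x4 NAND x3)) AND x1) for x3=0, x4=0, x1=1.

Substituting: ((0 XOR (0 NAND 0)) AND 1)
= 1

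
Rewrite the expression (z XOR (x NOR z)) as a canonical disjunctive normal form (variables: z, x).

(NOT z AND NOT x) OR (z AND NOT x) OR (z AND x)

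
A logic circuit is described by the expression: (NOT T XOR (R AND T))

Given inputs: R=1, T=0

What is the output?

Substituting: (NOT 0 XOR (1 AND 0))
= 1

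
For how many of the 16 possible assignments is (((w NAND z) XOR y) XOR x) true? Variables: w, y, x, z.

Satisfying assignments: (0,0,0,0), (0,0,0,1), (0,1,1,0), (0,1,1,1), (1,0,0,0), (1,0,1,1), (1,1,0,1), (1,1,1,0)
Count: 8 out of 16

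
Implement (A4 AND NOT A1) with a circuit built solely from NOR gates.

((A4 NOR A4) NOR ((A1 NOR A1) NOR (A1 NOR A1)))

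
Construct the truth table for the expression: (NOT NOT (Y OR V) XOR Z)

Y | V | Z | Output
------------------
0 | 0 | 0 | 0
0 | 0 | 1 | 1
0 | 1 | 0 | 1
0 | 1 | 1 | 0
1 | 0 | 0 | 1
1 | 0 | 1 | 0
1 | 1 | 0 | 1
1 | 1 | 1 | 0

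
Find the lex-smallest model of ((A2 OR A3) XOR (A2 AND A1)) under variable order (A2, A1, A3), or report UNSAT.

A2=0, A1=0, A3=1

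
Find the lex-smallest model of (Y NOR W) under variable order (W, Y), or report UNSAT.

W=0, Y=0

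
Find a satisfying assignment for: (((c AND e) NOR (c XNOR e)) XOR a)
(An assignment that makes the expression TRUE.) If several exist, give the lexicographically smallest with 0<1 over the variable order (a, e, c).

a=0, e=0, c=1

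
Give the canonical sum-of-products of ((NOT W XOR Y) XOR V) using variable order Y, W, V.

Σm(0, 3, 5, 6) = (NOT Y AND NOT W AND NOT V) OR (NOT Y AND W AND V) OR (Y AND NOT W AND V) OR (Y AND W AND NOT V)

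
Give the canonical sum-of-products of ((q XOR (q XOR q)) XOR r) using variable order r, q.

Σm(1, 2) = (NOT r AND q) OR (r AND NOT q)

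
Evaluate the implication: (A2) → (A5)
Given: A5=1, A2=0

Antecedent (A2) = 0; consequent (A5) = 1.
0 → 1 = 1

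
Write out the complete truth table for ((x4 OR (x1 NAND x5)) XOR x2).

x2 | x1 | x4 | x5 | Output
--------------------------
0 | 0 | 0 | 0 | 1
0 | 0 | 0 | 1 | 1
0 | 0 | 1 | 0 | 1
0 | 0 | 1 | 1 | 1
0 | 1 | 0 | 0 | 1
0 | 1 | 0 | 1 | 0
0 | 1 | 1 | 0 | 1
0 | 1 | 1 | 1 | 1
1 | 0 | 0 | 0 | 0
1 | 0 | 0 | 1 | 0
1 | 0 | 1 | 0 | 0
1 | 0 | 1 | 1 | 0
1 | 1 | 0 | 0 | 0
1 | 1 | 0 | 1 | 1
1 | 1 | 1 | 0 | 0
1 | 1 | 1 | 1 | 0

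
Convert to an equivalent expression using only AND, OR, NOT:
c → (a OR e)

NOT c OR (a OR e)
(Implication elimination: A → B = NOT A OR B)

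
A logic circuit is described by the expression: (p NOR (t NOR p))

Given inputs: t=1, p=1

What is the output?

Substituting: (1 NOR (1 NOR 1))
= 0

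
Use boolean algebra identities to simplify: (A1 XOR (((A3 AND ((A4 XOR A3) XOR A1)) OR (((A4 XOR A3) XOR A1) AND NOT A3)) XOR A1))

By XOR self-cancellation ((E XOR v) XOR v = E) then distribution ((E AND v) OR (E AND NOT v) = E):
= ((A4 XOR A3) XOR A1)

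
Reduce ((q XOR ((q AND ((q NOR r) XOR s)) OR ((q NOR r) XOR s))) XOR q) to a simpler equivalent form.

By XOR self-cancellation ((E XOR v) XOR v = E) then absorption (E OR (E AND v) = E):
= ((q NOR r) XOR s)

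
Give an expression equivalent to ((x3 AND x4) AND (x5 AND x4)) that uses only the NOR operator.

((((x3 NOR x3) NOR (x4 NOR x4)) NOR ((x3 NOR x3) NOR (x4 NOR x4))) NOR (((x5 NOR x5) NOR (x4 NOR x4)) NOR ((x5 NOR x5) NOR (x4 NOR x4))))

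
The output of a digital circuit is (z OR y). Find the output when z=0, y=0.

Substituting: (0 OR 0)
= 0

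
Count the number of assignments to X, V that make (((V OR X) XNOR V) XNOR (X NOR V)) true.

Satisfying assignments: (0,0), (1,0)
Count: 2 out of 4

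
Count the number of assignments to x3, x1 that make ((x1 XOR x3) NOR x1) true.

Satisfying assignments: (0,0)
Count: 1 out of 4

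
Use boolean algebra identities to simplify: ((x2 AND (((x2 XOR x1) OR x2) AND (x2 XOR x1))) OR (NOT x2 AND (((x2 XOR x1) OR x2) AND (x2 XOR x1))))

By distribution ((E AND v) OR (E AND NOT v) = E) then absorption (E AND (E OR v) = E):
= (x2 XOR x1)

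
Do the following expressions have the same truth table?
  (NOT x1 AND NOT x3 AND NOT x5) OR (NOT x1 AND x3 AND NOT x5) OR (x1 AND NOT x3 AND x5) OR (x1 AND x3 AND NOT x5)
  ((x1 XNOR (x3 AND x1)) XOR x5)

Yes, they are equivalent — the two output columns agree on all 8 assignments:
x1 | x3 | x5 | Expression 1 | Expression 2
------------------------------------------
0 | 0 | 0 | 1 | 1
0 | 0 | 1 | 0 | 0
0 | 1 | 0 | 1 | 1
0 | 1 | 1 | 0 | 0
1 | 0 | 0 | 0 | 0
1 | 0 | 1 | 1 | 1
1 | 1 | 0 | 1 | 1
1 | 1 | 1 | 0 | 0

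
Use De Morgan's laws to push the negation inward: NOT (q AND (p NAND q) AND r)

NOT q OR NOT (p NAND q) OR NOT r
De Morgan's: NOT(AND of terms) = OR of negations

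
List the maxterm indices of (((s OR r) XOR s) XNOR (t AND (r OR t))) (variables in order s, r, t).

ΠM(1, 2, 5, 7) = (s OR r OR NOT t) AND (s OR NOT r OR t) AND (NOT s OR r OR NOT t) AND (NOT s OR NOT r OR NOT t)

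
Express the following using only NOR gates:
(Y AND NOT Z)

((Y NOR Y) NOR ((Z NOR Z) NOR (Z NOR Z)))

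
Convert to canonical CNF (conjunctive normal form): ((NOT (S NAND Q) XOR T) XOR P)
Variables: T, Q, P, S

(T OR Q OR P OR S) AND (T OR Q OR P OR NOT S) AND (T OR NOT Q OR P OR S) AND (T OR NOT Q OR NOT P OR NOT S) AND (NOT T OR Q OR NOT P OR S) AND (NOT T OR Q OR NOT P OR NOT S) AND (NOT T OR NOT Q OR P OR NOT S) AND (NOT T OR NOT Q OR NOT P OR S)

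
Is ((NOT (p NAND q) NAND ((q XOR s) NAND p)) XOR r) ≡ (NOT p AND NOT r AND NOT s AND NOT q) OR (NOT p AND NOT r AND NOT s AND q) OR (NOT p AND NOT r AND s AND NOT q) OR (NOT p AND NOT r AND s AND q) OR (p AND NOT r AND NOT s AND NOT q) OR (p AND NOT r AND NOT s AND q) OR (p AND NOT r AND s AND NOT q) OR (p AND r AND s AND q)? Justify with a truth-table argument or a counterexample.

Yes, they are equivalent — the two output columns agree on all 16 assignments:
p | r | s | q | Expression 1 | Expression 2
-------------------------------------------
0 | 0 | 0 | 0 | 1 | 1
0 | 0 | 0 | 1 | 1 | 1
0 | 0 | 1 | 0 | 1 | 1
0 | 0 | 1 | 1 | 1 | 1
0 | 1 | 0 | 0 | 0 | 0
0 | 1 | 0 | 1 | 0 | 0
0 | 1 | 1 | 0 | 0 | 0
0 | 1 | 1 | 1 | 0 | 0
1 | 0 | 0 | 0 | 1 | 1
1 | 0 | 0 | 1 | 1 | 1
1 | 0 | 1 | 0 | 1 | 1
1 | 0 | 1 | 1 | 0 | 0
1 | 1 | 0 | 0 | 0 | 0
1 | 1 | 0 | 1 | 0 | 0
1 | 1 | 1 | 0 | 0 | 0
1 | 1 | 1 | 1 | 1 | 1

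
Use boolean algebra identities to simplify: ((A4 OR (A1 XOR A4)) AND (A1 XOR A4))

By absorption (E AND (E OR v) = E):
= (A1 XOR A4)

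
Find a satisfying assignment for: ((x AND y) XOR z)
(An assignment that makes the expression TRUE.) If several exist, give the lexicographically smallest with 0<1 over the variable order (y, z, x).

y=0, z=1, x=0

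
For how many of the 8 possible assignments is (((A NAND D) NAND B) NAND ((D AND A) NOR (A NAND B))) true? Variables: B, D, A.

Satisfying assignments: (0,0,0), (0,0,1), (0,1,0), (0,1,1), (1,0,0), (1,0,1), (1,1,0), (1,1,1)
Count: 8 out of 8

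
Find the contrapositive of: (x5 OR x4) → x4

Contrapositive: NOT x4 → NOT (x5 OR x4)
Note: A statement and its contrapositive are logically equivalent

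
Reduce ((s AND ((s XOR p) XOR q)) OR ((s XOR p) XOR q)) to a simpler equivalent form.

By absorption (E OR (E AND v) = E):
= ((s XOR p) XOR q)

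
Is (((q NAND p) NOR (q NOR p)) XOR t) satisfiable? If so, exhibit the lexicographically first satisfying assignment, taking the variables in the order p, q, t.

p=0, q=0, t=1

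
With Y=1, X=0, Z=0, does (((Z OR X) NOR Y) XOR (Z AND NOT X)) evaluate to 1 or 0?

Substituting: (((0 OR 0) NOR 1) XOR (0 AND NOT 0))
= 0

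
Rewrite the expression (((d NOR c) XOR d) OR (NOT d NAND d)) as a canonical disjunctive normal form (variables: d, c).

(NOT d AND NOT c) OR (NOT d AND c) OR (d AND NOT c) OR (d AND c)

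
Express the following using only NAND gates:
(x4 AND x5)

((x4 NAND x5) NAND (x4 NAND x5))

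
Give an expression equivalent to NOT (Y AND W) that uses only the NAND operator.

(((Y NAND W) NAND (Y NAND W)) NAND ((Y NAND W) NAND (Y NAND W)))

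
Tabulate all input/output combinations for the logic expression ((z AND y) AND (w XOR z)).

y | z | w | Output
------------------
0 | 0 | 0 | 0
0 | 0 | 1 | 0
0 | 1 | 0 | 0
0 | 1 | 1 | 0
1 | 0 | 0 | 0
1 | 0 | 1 | 0
1 | 1 | 0 | 1
1 | 1 | 1 | 0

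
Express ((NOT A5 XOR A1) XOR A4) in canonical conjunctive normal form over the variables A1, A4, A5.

(A1 OR A4 OR NOT A5) AND (A1 OR NOT A4 OR A5) AND (NOT A1 OR A4 OR A5) AND (NOT A1 OR NOT A4 OR NOT A5)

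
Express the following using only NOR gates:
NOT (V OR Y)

(((V NOR Y) NOR (V NOR Y)) NOR ((V NOR Y) NOR (V NOR Y)))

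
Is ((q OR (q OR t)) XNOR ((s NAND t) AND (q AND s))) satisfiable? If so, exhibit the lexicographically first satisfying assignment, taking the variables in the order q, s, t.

q=0, s=0, t=0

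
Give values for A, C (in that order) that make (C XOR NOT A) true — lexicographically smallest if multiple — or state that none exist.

A=0, C=0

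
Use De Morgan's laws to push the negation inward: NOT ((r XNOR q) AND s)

NOT (r XNOR q) OR NOT s
De Morgan's: NOT(AND of terms) = OR of negations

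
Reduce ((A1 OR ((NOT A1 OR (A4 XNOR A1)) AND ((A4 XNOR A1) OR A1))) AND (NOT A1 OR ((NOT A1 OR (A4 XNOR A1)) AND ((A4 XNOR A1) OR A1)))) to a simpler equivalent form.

By distribution ((E OR v) AND (E OR NOT v) = E) then distribution ((E OR v) AND (E OR NOT v) = E):
= (A4 XNOR A1)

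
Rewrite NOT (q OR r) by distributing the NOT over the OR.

NOT q AND NOT r
De Morgan's: NOT(OR of terms) = AND of negations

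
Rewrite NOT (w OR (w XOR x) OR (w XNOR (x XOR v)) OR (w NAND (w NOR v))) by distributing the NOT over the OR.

NOT w AND NOT (w XOR x) AND NOT (w XNOR (x XOR v)) AND NOT (w NAND (w NOR v))
De Morgan's: NOT(OR of terms) = AND of negations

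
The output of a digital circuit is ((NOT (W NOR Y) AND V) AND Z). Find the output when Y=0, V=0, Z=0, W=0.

Substituting: ((NOT (0 NOR 0) AND 0) AND 0)
= 0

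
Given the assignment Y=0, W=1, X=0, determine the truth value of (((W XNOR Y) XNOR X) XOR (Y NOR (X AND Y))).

Substituting: (((1 XNOR 0) XNOR 0) XOR (0 NOR (0 AND 0)))
= 0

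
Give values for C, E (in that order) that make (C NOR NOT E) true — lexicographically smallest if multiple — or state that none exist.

C=0, E=1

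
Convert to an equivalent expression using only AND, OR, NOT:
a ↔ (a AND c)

(a AND (a AND c)) OR (NOT a AND NOT (a AND c))
(Biconditional = both true or both false)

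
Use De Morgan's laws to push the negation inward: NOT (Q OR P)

NOT Q AND NOT P
De Morgan's: NOT(OR of terms) = AND of negations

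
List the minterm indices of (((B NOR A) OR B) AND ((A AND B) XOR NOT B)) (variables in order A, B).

Σm(0, 3) = (NOT A AND NOT B) OR (A AND B)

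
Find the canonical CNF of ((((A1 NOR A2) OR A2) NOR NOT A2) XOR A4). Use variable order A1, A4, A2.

(A1 OR A4 OR A2) AND (A1 OR A4 OR NOT A2) AND (NOT A1 OR A4 OR A2) AND (NOT A1 OR A4 OR NOT A2)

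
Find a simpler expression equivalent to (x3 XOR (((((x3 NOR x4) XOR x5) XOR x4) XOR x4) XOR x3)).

By XOR self-cancellation ((E XOR v) XOR v = E) then XOR self-cancellation ((E XOR v) XOR v = E):
= ((x3 NOR x4) XOR x5)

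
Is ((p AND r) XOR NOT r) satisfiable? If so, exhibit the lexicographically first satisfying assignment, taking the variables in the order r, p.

r=0, p=0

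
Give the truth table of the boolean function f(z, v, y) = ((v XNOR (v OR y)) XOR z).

z | v | y | Output
------------------
0 | 0 | 0 | 1
0 | 0 | 1 | 0
0 | 1 | 0 | 1
0 | 1 | 1 | 1
1 | 0 | 0 | 0
1 | 0 | 1 | 1
1 | 1 | 0 | 0
1 | 1 | 1 | 0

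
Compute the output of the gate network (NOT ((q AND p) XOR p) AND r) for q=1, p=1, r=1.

Substituting: (NOT ((1 AND 1) XOR 1) AND 1)
= 1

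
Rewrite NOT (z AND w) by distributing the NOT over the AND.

NOT z OR NOT w
De Morgan's: NOT(AND of terms) = OR of negations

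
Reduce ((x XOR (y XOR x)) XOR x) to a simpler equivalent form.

By XOR self-cancellation ((E XOR v) XOR v = E):
= (y XOR x)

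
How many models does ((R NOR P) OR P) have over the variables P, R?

Satisfying assignments: (0,0), (1,0), (1,1)
Count: 3 out of 4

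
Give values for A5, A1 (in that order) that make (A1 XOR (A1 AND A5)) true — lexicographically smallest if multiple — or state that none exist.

A5=0, A1=1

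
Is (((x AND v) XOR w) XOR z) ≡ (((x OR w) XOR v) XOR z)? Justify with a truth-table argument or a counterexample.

No. Counterexample: with x=0, w=0, v=1, z=0, Expression 1 = 0 but Expression 2 = 1.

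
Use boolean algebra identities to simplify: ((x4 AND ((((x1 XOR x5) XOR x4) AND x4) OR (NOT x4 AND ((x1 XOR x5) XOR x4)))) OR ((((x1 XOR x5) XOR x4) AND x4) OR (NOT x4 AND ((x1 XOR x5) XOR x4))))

By absorption (E OR (E AND v) = E) then distribution ((E AND v) OR (E AND NOT v) = E):
= ((x1 XOR x5) XOR x4)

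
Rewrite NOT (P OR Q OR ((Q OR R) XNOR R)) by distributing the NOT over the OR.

NOT P AND NOT Q AND NOT ((Q OR R) XNOR R)
De Morgan's: NOT(OR of terms) = AND of negations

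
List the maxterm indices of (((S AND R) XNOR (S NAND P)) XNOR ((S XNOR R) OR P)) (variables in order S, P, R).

ΠM(0, 2, 3, 7) = (S OR P OR R) AND (S OR NOT P OR R) AND (S OR NOT P OR NOT R) AND (NOT S OR NOT P OR NOT R)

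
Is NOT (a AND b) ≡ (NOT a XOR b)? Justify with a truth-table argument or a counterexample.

No. Counterexample: with a=0, b=1, Expression 1 = 1 but Expression 2 = 0.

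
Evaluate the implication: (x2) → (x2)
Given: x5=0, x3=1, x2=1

Antecedent (x2) = 1; consequent (x2) = 1.
1 → 1 = 1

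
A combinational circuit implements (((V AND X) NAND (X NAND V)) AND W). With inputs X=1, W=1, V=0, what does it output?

Substituting: (((0 AND 1) NAND (1 NAND 0)) AND 1)
= 1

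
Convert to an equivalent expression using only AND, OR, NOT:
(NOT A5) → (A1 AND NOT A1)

A5 OR (A1 AND NOT A1)
(Implication elimination: A → B = NOT A OR B)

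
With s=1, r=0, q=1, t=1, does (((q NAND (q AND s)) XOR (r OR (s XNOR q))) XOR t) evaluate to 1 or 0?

Substituting: (((1 NAND (1 AND 1)) XOR (0 OR (1 XNOR 1))) XOR 1)
= 0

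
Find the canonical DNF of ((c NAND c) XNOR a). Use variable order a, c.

(NOT a AND c) OR (a AND NOT c)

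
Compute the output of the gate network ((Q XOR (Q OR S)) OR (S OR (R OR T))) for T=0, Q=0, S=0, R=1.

Substituting: ((0 XOR (0 OR 0)) OR (0 OR (1 OR 0)))
= 1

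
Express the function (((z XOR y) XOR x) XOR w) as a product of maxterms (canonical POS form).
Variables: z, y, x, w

ΠM(0, 3, 5, 6, 9, 10, 12, 15) = (z OR y OR x OR w) AND (z OR y OR NOT x OR NOT w) AND (z OR NOT y OR x OR NOT w) AND (z OR NOT y OR NOT x OR w) AND (NOT z OR y OR x OR NOT w) AND (NOT z OR y OR NOT x OR w) AND (NOT z OR NOT y OR x OR w) AND (NOT z OR NOT y OR NOT x OR NOT w)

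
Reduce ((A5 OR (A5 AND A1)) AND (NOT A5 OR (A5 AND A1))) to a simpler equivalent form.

By distribution ((E OR v) AND (E OR NOT v) = E):
= (A5 AND A1)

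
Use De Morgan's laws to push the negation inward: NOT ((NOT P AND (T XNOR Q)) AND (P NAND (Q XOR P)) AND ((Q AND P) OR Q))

NOT (NOT P AND (T XNOR Q)) OR NOT (P NAND (Q XOR P)) OR NOT ((Q AND P) OR Q)
De Morgan's: NOT(AND of terms) = OR of negations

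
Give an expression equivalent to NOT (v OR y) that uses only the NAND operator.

(((v NAND v) NAND (y NAND y)) NAND ((v NAND v) NAND (y NAND y)))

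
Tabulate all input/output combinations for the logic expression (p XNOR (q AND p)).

p | q | Output
--------------
0 | 0 | 1
0 | 1 | 1
1 | 0 | 0
1 | 1 | 1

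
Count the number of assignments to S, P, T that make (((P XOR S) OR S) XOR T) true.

Satisfying assignments: (0,0,1), (0,1,0), (1,0,0), (1,1,0)
Count: 4 out of 8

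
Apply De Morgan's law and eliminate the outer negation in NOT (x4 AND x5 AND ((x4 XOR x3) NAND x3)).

NOT x4 OR NOT x5 OR NOT ((x4 XOR x3) NAND x3)
De Morgan's: NOT(AND of terms) = OR of negations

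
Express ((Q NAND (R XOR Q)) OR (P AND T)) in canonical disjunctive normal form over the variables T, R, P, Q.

(NOT T AND NOT R AND NOT P AND NOT Q) OR (NOT T AND NOT R AND P AND NOT Q) OR (NOT T AND R AND NOT P AND NOT Q) OR (NOT T AND R AND NOT P AND Q) OR (NOT T AND R AND P AND NOT Q) OR (NOT T AND R AND P AND Q) OR (T AND NOT R AND NOT P AND NOT Q) OR (T AND NOT R AND P AND NOT Q) OR (T AND NOT R AND P AND Q) OR (T AND R AND NOT P AND NOT Q) OR (T AND R AND NOT P AND Q) OR (T AND R AND P AND NOT Q) OR (T AND R AND P AND Q)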